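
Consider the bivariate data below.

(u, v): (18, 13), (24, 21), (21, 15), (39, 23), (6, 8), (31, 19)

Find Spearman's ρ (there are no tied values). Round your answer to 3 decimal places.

0.943

Rank u: 2, 4, 3, 6, 1, 5
Rank v: 2, 5, 3, 6, 1, 4
d = rank(u) − rank(v): 0, -1, 0, 0, 0, 1; Σd² = 2
ρ = 1 − 6Σd² / [n(n²−1)] = 1 − 6×2 / (6×35) = 1 − 12/210 ≈ 0.943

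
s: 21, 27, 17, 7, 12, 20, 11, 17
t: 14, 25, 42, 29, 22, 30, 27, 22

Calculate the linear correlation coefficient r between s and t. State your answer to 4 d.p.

n = 8, Σs = 132, Σt = 211, Σs² = 2462, Σt² = 6023, Σst = 3421
nΣst − ΣsΣt = 27368 − 27852 = -484
nΣs² − (Σs)² = 19696 − 17424 = 2272; nΣt² − (Σt)² = 48184 − 44521 = 3663
r = -484 / √(2272 × 3663) = -484 / 2884.8459 ≈ -0.1678

-0.1678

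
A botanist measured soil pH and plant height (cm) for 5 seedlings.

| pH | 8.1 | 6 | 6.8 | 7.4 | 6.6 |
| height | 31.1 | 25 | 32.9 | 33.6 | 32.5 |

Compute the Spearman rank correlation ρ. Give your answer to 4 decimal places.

Rank pH: 5, 1, 3, 4, 2
Rank height: 2, 1, 4, 5, 3
d = rank(pH) − rank(height): 3, 0, -1, -1, -1; Σd² = 12
ρ = 1 − 6Σd² / [n(n²−1)] = 1 − 6×12 / (5×24) = 1 − 72/120 ≈ 0.4000

0.4000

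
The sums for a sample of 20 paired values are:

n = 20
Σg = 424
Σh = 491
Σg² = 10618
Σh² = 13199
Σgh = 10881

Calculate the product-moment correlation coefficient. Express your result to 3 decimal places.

r = (nΣgh − ΣgΣh) / √[(nΣg² − (Σg)²)(nΣh² − (Σh)²)]
Numerator: 20×10881 − 424×491 = 9436
Denominator: √[(212360 − 179776)(263980 − 241081)] = √[32584 × 22899] = 27315.5819
r = 9436 / 27315.5819 ≈ 0.345

0.345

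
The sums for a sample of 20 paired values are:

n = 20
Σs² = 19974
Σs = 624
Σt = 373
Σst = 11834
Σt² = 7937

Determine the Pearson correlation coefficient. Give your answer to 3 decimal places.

r = (nΣst − ΣsΣt) / √[(nΣs² − (Σs)²)(nΣt² − (Σt)²)]
Numerator: 20×11834 − 624×373 = 3928
Denominator: √[(399480 − 389376)(158740 − 139129)] = √[10104 × 19611] = 14076.5601
r = 3928 / 14076.5601 ≈ 0.279

0.279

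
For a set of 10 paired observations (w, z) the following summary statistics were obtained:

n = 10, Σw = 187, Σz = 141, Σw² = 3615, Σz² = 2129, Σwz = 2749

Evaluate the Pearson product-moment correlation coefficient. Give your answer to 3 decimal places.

0.871

r = (nΣwz − ΣwΣz) / √[(nΣw² − (Σw)²)(nΣz² − (Σz)²)]
Numerator: 10×2749 − 187×141 = 1123
Denominator: √[(36150 − 34969)(21290 − 19881)] = √[1181 × 1409] = 1289.9725
r = 1123 / 1289.9725 ≈ 0.871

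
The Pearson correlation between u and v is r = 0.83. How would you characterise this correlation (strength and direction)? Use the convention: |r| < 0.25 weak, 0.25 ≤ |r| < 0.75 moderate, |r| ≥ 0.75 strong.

r = 0.83 > 0 so the relationship is positive.
|r| = 0.83, which falls in the strong range.

strong positive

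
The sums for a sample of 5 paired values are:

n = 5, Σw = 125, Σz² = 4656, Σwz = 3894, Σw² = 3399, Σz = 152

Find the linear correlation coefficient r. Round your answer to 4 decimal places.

0.9572

r = (nΣwz − ΣwΣz) / √[(nΣw² − (Σw)²)(nΣz² − (Σz)²)]
Numerator: 5×3894 − 125×152 = 470
Denominator: √[(16995 − 15625)(23280 − 23104)] = √[1370 × 176] = 491.0397
r = 470 / 491.0397 ≈ 0.9572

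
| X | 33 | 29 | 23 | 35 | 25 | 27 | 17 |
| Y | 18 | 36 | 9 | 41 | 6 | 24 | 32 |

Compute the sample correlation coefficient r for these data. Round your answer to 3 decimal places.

0.284

n = 7, ΣX = 189, ΣY = 166, ΣX² = 5327, ΣY² = 5018, ΣXY = 4622
nΣXY − ΣXΣY = 32354 − 31374 = 980
nΣX² − (ΣX)² = 37289 − 35721 = 1568; nΣY² − (ΣY)² = 35126 − 27556 = 7570
r = 980 / √(1568 × 7570) = 980 / 3445.2518 ≈ 0.284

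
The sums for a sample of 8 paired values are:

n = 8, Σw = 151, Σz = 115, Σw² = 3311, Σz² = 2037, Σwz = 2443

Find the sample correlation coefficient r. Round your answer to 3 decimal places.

0.648

r = (nΣwz − ΣwΣz) / √[(nΣw² − (Σw)²)(nΣz² − (Σz)²)]
Numerator: 8×2443 − 151×115 = 2179
Denominator: √[(26488 − 22801)(16296 − 13225)] = √[3687 × 3071] = 3364.9334
r = 2179 / 3364.9334 ≈ 0.648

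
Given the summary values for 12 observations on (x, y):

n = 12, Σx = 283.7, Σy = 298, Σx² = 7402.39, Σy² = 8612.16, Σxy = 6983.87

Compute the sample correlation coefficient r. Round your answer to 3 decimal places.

-0.067

r = (nΣxy − ΣxΣy) / √[(nΣx² − (Σx)²)(nΣy² − (Σy)²)]
Numerator: 12×6983.87 − 283.7×298 = -736.16
Denominator: √[(88828.68 − 80485.69)(103345.92 − 88804)] = √[8342.99 × 14541.92] = 11014.6763
r = -736.16 / 11014.6763 ≈ -0.067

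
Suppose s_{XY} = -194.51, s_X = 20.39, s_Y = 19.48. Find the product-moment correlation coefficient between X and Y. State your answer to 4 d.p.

-0.4897

r = Cov(X,Y) / (s_X · s_Y) = -194.51 / (20.39 × 19.48)
  = -194.51 / 397.1972 ≈ -0.4897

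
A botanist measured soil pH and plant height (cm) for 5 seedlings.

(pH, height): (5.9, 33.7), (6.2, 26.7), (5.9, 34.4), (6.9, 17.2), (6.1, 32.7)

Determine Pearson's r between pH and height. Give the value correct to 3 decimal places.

n = 5, Σx = 31, Σy = 144.7, Σx² = 192.88, Σy² = 4397.07, Σxy = 885.48
nΣxy − ΣxΣy = 4427.4 − 4485.7 = -58.3
nΣx² − (Σx)² = 964.4 − 961 = 3.4; nΣy² − (Σy)² = 21985.35 − 20938.09 = 1047.26
r = -58.3 / √(3.4 × 1047.26) = -58.3 / 59.6715 ≈ -0.977

-0.977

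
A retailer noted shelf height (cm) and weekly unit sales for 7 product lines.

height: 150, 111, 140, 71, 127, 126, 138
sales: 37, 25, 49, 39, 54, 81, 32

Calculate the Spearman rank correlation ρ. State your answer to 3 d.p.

Rank height: 7, 2, 6, 1, 4, 3, 5
Rank sales: 3, 1, 5, 4, 6, 7, 2
d = rank(height) − rank(sales): 4, 1, 1, -3, -2, -4, 3; Σd² = 56
ρ = 1 − 6Σd² / [n(n²−1)] = 1 − 6×56 / (7×48) = 1 − 336/336 ≈ 0.000

0.000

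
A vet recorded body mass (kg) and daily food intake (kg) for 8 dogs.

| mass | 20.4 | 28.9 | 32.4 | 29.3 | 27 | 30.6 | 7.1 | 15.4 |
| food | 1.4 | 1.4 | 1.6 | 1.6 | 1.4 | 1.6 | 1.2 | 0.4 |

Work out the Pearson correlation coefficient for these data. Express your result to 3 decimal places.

0.646

n = 8, Σx = 191.1, Σy = 10.6, Σx² = 5112.55, Σy² = 15.16, Σxy = 269.18
nΣxy − ΣxΣy = 2153.44 − 2025.66 = 127.78
nΣx² − (Σx)² = 40900.4 − 36519.21 = 4381.19; nΣy² − (Σy)² = 121.28 − 112.36 = 8.92
r = 127.78 / √(4381.19 × 8.92) = 127.78 / 197.6872 ≈ 0.646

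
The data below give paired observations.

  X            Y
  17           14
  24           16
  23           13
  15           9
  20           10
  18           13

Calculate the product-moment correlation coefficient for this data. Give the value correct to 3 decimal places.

0.606

n = 6, ΣX = 117, ΣY = 75, ΣX² = 2343, ΣY² = 971, ΣXY = 1490
nΣXY − ΣXΣY = 8940 − 8775 = 165
nΣX² − (ΣX)² = 14058 − 13689 = 369; nΣY² − (ΣY)² = 5826 − 5625 = 201
r = 165 / √(369 × 201) = 165 / 272.3399 ≈ 0.606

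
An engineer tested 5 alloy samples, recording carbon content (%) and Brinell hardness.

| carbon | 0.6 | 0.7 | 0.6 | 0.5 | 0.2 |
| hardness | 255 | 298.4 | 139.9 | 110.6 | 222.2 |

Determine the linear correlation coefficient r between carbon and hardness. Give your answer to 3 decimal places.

n = 5, Σx = 2.6, Σy = 1026.1, Σx² = 1.5, Σy² = 235244.77, Σxy = 545.56
nΣxy − ΣxΣy = 2727.8 − 2667.86 = 59.94
nΣx² − (Σx)² = 7.5 − 6.76 = 0.74; nΣy² − (Σy)² = 1176223.85 − 1052881.21 = 123342.64
r = 59.94 / √(0.74 × 123342.64) = 59.94 / 302.1151 ≈ 0.198

0.198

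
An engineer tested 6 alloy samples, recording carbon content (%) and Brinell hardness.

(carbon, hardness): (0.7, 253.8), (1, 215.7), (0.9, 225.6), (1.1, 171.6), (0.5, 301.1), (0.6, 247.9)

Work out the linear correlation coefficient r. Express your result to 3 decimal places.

n = 6, Σx = 4.8, Σy = 1415.7, Σx² = 4.12, Σy² = 343398.47, Σxy = 1084.45
nΣxy − ΣxΣy = 6506.7 − 6795.36 = -288.66
nΣx² − (Σx)² = 24.72 − 23.04 = 1.68; nΣy² − (Σy)² = 2060390.82 − 2004206.49 = 56184.33
r = -288.66 / √(1.68 × 56184.33) = -288.66 / 307.2290 ≈ -0.940

-0.940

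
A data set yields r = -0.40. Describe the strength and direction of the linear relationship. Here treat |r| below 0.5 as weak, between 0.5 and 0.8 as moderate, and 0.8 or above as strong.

weak negative

r = -0.40 < 0 so the relationship is negative.
|r| = 0.40, which falls in the weak range.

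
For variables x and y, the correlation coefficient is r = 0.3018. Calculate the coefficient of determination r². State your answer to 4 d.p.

0.0911

r² = (0.3018)² = 0.0911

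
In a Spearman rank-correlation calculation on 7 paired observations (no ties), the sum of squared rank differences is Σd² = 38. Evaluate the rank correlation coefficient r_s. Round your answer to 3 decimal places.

ρ = 1 − 6Σd² / [n(n²−1)] = 1 − 6×38 / (7×48)
  = 1 − 228/336 = 1 − 0.6786 ≈ 0.321

0.321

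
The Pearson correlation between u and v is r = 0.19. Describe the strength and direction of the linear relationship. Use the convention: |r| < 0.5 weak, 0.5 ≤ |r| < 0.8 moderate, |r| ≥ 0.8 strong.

weak positive

r = 0.19 > 0 so the relationship is positive.
|r| = 0.19, which falls in the weak range.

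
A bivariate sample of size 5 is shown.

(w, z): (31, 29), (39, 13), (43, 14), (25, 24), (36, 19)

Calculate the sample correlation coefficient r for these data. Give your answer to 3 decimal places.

n = 5, Σw = 174, Σz = 99, Σw² = 6252, Σz² = 2143, Σwz = 3292
nΣwz − ΣwΣz = 16460 − 17226 = -766
nΣw² − (Σw)² = 31260 − 30276 = 984; nΣz² − (Σz)² = 10715 − 9801 = 914
r = -766 / √(984 × 914) = -766 / 948.3544 ≈ -0.808

-0.808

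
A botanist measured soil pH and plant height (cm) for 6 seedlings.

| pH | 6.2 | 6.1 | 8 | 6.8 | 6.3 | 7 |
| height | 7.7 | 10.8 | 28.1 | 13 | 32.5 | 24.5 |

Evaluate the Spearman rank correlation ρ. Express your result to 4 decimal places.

0.6000

Rank pH: 2, 1, 6, 4, 3, 5
Rank height: 1, 2, 5, 3, 6, 4
d = rank(pH) − rank(height): 1, -1, 1, 1, -3, 1; Σd² = 14
ρ = 1 − 6Σd² / [n(n²−1)] = 1 − 6×14 / (6×35) = 1 − 84/210 ≈ 0.6000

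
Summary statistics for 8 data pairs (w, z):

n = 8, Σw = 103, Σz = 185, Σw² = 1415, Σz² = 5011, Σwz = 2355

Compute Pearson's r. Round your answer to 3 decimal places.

r = (nΣwz − ΣwΣz) / √[(nΣw² − (Σw)²)(nΣz² − (Σz)²)]
Numerator: 8×2355 − 103×185 = -215
Denominator: √[(11320 − 10609)(40088 − 34225)] = √[711 × 5863] = 2041.7133
r = -215 / 2041.7133 ≈ -0.105

-0.105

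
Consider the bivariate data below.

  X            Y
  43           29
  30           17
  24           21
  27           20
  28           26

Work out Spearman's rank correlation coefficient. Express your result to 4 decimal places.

Rank X: 5, 4, 1, 2, 3
Rank Y: 5, 1, 3, 2, 4
d = rank(X) − rank(Y): 0, 3, -2, 0, -1; Σd² = 14
ρ = 1 − 6Σd² / [n(n²−1)] = 1 − 6×14 / (5×24) = 1 − 84/120 ≈ 0.3000

0.3000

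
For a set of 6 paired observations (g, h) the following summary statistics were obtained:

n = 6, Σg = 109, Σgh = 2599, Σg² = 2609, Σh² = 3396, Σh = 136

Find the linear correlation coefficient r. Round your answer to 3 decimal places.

0.289

r = (nΣgh − ΣgΣh) / √[(nΣg² − (Σg)²)(nΣh² − (Σh)²)]
Numerator: 6×2599 − 109×136 = 770
Denominator: √[(15654 − 11881)(20376 − 18496)] = √[3773 × 1880] = 2663.3137
r = 770 / 2663.3137 ≈ 0.289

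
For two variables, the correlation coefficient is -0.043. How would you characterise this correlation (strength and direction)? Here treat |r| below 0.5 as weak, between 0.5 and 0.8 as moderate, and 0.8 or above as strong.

r = -0.043 < 0 so the relationship is negative.
|r| = 0.043, which falls in the weak range.

weak negative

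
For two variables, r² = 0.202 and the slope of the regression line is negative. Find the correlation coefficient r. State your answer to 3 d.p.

-0.449

|r| = √0.202 = 0.449
The association is negative, so r = −0.449.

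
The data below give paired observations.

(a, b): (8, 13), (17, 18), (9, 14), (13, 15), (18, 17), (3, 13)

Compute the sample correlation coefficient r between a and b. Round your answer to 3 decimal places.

0.929

n = 6, Σa = 68, Σb = 90, Σa² = 936, Σb² = 1372, Σab = 1076
nΣab − ΣaΣb = 6456 − 6120 = 336
nΣa² − (Σa)² = 5616 − 4624 = 992; nΣb² − (Σb)² = 8232 − 8100 = 132
r = 336 / √(992 × 132) = 336 / 361.8619 ≈ 0.929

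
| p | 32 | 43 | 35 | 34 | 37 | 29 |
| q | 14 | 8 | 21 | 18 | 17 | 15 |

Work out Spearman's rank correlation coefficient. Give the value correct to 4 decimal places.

-0.0857

Rank p: 2, 6, 4, 3, 5, 1
Rank q: 2, 1, 6, 5, 4, 3
d = rank(p) − rank(q): 0, 5, -2, -2, 1, -2; Σd² = 38
ρ = 1 − 6Σd² / [n(n²−1)] = 1 − 6×38 / (6×35) = 1 − 228/210 ≈ -0.0857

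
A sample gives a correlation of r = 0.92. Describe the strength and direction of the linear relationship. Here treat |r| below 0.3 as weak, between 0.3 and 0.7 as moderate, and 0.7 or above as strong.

r = 0.92 > 0 so the relationship is positive.
|r| = 0.92, which falls in the strong range.

strong positive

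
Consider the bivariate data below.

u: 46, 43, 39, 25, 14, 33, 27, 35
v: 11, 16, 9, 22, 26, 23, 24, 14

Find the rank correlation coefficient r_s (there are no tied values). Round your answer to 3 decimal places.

-0.810

Rank u: 8, 7, 6, 2, 1, 4, 3, 5
Rank v: 2, 4, 1, 5, 8, 6, 7, 3
d = rank(u) − rank(v): 6, 3, 5, -3, -7, -2, -4, 2; Σd² = 152
ρ = 1 − 6Σd² / [n(n²−1)] = 1 − 6×152 / (8×63) = 1 − 912/504 ≈ -0.810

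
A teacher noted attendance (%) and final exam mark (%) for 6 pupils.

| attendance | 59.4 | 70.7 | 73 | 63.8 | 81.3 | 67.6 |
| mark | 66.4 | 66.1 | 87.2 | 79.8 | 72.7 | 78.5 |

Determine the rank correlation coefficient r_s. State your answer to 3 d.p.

Rank attendance: 1, 4, 5, 2, 6, 3
Rank mark: 2, 1, 6, 5, 3, 4
d = rank(attendance) − rank(mark): -1, 3, -1, -3, 3, -1; Σd² = 30
ρ = 1 − 6Σd² / [n(n²−1)] = 1 − 6×30 / (6×35) = 1 − 180/210 ≈ 0.143

0.143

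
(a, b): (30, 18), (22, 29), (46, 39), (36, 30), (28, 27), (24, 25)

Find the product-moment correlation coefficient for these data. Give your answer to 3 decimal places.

0.659

n = 6, Σa = 186, Σb = 168, Σa² = 6156, Σb² = 4940, Σab = 5408
nΣab − ΣaΣb = 32448 − 31248 = 1200
nΣa² − (Σa)² = 36936 − 34596 = 2340; nΣb² − (Σb)² = 29640 − 28224 = 1416
r = 1200 / √(2340 × 1416) = 1200 / 1820.2857 ≈ 0.659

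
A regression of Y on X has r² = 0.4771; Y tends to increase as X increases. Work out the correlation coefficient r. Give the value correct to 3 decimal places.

0.691

|r| = √0.4771 = 0.691
The association is positive, so r = 0.691.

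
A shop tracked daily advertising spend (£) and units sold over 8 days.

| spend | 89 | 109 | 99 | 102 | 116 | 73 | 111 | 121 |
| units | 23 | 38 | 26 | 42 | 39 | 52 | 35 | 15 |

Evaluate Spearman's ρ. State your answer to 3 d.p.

-0.333

Rank spend: 2, 5, 3, 4, 7, 1, 6, 8
Rank units: 2, 5, 3, 7, 6, 8, 4, 1
d = rank(spend) − rank(units): 0, 0, 0, -3, 1, -7, 2, 7; Σd² = 112
ρ = 1 − 6Σd² / [n(n²−1)] = 1 − 6×112 / (8×63) = 1 − 672/504 ≈ -0.333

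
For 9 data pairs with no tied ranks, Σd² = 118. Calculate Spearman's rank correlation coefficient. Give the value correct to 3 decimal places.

ρ = 1 − 6Σd² / [n(n²−1)] = 1 − 6×118 / (9×80)
  = 1 − 708/720 = 1 − 0.9833 ≈ 0.017

0.017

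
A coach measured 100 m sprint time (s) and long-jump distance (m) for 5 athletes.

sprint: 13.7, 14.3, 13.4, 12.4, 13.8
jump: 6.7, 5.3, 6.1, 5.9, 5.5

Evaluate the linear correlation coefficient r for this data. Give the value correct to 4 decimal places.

-0.2978

n = 5, Σx = 67.6, Σy = 29.5, Σx² = 915.94, Σy² = 175.25, Σxy = 398.38
nΣxy − ΣxΣy = 1991.9 − 1994.2 = -2.3
nΣx² − (Σx)² = 4579.7 − 4569.76 = 9.94; nΣy² − (Σy)² = 876.25 − 870.25 = 6
r = -2.3 / √(9.94 × 6) = -2.3 / 7.7227 ≈ -0.2978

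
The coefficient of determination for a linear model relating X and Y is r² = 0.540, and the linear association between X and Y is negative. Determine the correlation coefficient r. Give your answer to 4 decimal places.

-0.7348

|r| = √0.540 = 0.7348
The association is negative, so r = −0.7348.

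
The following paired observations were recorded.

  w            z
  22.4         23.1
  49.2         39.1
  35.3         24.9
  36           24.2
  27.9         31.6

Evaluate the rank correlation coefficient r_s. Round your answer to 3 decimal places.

0.600

Rank w: 1, 5, 3, 4, 2
Rank z: 1, 5, 3, 2, 4
d = rank(w) − rank(z): 0, 0, 0, 2, -2; Σd² = 8
ρ = 1 − 6Σd² / [n(n²−1)] = 1 − 6×8 / (5×24) = 1 − 48/120 ≈ 0.600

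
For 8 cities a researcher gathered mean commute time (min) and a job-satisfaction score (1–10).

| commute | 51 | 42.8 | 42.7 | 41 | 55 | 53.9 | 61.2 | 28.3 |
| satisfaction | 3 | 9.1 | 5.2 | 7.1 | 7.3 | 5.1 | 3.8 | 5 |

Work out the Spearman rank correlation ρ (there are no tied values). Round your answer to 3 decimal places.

Rank commute: 5, 4, 3, 2, 7, 6, 8, 1
Rank satisfaction: 1, 8, 5, 6, 7, 4, 2, 3
d = rank(commute) − rank(satisfaction): 4, -4, -2, -4, 0, 2, 6, -2; Σd² = 96
ρ = 1 − 6Σd² / [n(n²−1)] = 1 − 6×96 / (8×63) = 1 − 576/504 ≈ -0.143

-0.143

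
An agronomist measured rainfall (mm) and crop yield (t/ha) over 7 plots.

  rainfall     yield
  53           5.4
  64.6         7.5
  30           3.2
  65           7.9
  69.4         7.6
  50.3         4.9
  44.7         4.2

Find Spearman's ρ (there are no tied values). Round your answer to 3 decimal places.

Rank rainfall: 4, 5, 1, 6, 7, 3, 2
Rank yield: 4, 5, 1, 7, 6, 3, 2
d = rank(rainfall) − rank(yield): 0, 0, 0, -1, 1, 0, 0; Σd² = 2
ρ = 1 − 6Σd² / [n(n²−1)] = 1 − 6×2 / (7×48) = 1 − 12/336 ≈ 0.964

0.964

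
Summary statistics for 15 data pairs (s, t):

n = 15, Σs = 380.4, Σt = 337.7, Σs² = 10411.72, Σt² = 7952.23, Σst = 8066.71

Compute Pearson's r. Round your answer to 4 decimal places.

r = (nΣst − ΣsΣt) / √[(nΣs² − (Σs)²)(nΣt² − (Σt)²)]
Numerator: 15×8066.71 − 380.4×337.7 = -7460.43
Denominator: √[(156175.8 − 144704.16)(119283.45 − 114041.29)] = √[11471.64 × 5242.16] = 7754.7516
r = -7460.43 / 7754.7516 ≈ -0.9620

-0.9620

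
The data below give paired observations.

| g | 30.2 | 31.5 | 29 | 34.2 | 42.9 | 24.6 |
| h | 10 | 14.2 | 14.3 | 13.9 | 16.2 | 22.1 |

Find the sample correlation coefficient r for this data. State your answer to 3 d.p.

n = 6, Σg = 192.4, Σh = 90.7, Σg² = 6360.5, Σh² = 1450.19, Σgh = 2878.02
nΣgh − ΣgΣh = 17268.12 − 17450.68 = -182.56
nΣg² − (Σg)² = 38163 − 37017.76 = 1145.24; nΣh² − (Σh)² = 8701.14 − 8226.49 = 474.65
r = -182.56 / √(1145.24 × 474.65) = -182.56 / 737.2843 ≈ -0.248

-0.248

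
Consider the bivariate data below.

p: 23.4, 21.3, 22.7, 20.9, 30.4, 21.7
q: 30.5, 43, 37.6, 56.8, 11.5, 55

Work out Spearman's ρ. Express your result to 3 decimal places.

-0.943

Rank p: 5, 2, 4, 1, 6, 3
Rank q: 2, 4, 3, 6, 1, 5
d = rank(p) − rank(q): 3, -2, 1, -5, 5, -2; Σd² = 68
ρ = 1 − 6Σd² / [n(n²−1)] = 1 − 6×68 / (6×35) = 1 − 408/210 ≈ -0.943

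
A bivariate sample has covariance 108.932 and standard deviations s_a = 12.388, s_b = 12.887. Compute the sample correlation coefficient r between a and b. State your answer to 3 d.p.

0.682

r = Cov(a,b) / (s_a · s_b) = 108.932 / (12.388 × 12.887)
  = 108.932 / 159.6442 ≈ 0.682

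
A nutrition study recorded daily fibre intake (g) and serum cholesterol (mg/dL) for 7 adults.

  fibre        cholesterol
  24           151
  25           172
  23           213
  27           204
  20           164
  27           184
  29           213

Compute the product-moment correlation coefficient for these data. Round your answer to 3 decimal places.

n = 7, Σx = 175, Σy = 1301, Σx² = 4429, Σy² = 245491, Σxy = 32756
nΣxy − ΣxΣy = 229292 − 227675 = 1617
nΣx² − (Σx)² = 31003 − 30625 = 378; nΣy² − (Σy)² = 1718437 − 1692601 = 25836
r = 1617 / √(378 × 25836) = 1617 / 3125.0613 ≈ 0.517

0.517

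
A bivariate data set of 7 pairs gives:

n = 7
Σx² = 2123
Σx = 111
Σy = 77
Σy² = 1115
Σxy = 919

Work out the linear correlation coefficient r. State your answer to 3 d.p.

r = (nΣxy − ΣxΣy) / √[(nΣx² − (Σx)²)(nΣy² − (Σy)²)]
Numerator: 7×919 − 111×77 = -2114
Denominator: √[(14861 − 12321)(7805 − 5929)] = √[2540 × 1876] = 2182.8972
r = -2114 / 2182.8972 ≈ -0.968

-0.968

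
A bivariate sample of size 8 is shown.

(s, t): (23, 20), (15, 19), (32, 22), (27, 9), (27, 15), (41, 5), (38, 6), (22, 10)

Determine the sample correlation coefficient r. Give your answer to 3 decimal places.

n = 8, Σs = 225, Σt = 106, Σs² = 6845, Σt² = 1712, Σst = 2750
nΣst − ΣsΣt = 22000 − 23850 = -1850
nΣs² − (Σs)² = 54760 − 50625 = 4135; nΣt² − (Σt)² = 13696 − 11236 = 2460
r = -1850 / √(4135 × 2460) = -1850 / 3189.3730 ≈ -0.580

-0.580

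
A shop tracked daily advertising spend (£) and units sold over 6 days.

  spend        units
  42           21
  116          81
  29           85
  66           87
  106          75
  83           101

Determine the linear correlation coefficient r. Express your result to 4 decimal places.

0.3466

n = 6, Σx = 442, Σy = 450, Σx² = 38542, Σy² = 37622, Σxy = 34818
nΣxy − ΣxΣy = 208908 − 198900 = 10008
nΣx² − (Σx)² = 231252 − 195364 = 35888; nΣy² − (Σy)² = 225732 − 202500 = 23232
r = 10008 / √(35888 × 23232) = 10008 / 28874.7297 ≈ 0.3466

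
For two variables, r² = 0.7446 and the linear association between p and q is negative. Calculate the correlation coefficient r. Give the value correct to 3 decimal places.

-0.863

|r| = √0.7446 = 0.863
The association is negative, so r = −0.863.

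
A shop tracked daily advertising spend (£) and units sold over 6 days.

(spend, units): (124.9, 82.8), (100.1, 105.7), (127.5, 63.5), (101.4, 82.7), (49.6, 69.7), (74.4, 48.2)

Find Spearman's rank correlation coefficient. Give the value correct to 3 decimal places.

0.143

Rank spend: 5, 3, 6, 4, 1, 2
Rank units: 5, 6, 2, 4, 3, 1
d = rank(spend) − rank(units): 0, -3, 4, 0, -2, 1; Σd² = 30
ρ = 1 − 6Σd² / [n(n²−1)] = 1 − 6×30 / (6×35) = 1 − 180/210 ≈ 0.143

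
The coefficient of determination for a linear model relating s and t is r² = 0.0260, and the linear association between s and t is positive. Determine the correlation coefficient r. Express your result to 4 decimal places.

0.1612

|r| = √0.0260 = 0.1612
The association is positive, so r = 0.1612.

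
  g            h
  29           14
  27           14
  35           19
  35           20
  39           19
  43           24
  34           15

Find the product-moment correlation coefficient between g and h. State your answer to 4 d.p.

0.9061

n = 7, Σg = 242, Σh = 125, Σg² = 8546, Σh² = 2315, Σgh = 4432
nΣgh − ΣgΣh = 31024 − 30250 = 774
nΣg² − (Σg)² = 59822 − 58564 = 1258; nΣh² − (Σh)² = 16205 − 15625 = 580
r = 774 / √(1258 × 580) = 774 / 854.1897 ≈ 0.9061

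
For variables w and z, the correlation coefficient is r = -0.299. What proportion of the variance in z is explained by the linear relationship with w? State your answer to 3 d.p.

r² = (-0.299)² = 0.089

0.089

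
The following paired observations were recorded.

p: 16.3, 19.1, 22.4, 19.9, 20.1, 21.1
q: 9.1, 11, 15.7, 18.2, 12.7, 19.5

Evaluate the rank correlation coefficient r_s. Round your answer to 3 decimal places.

0.714

Rank p: 1, 2, 6, 3, 4, 5
Rank q: 1, 2, 4, 5, 3, 6
d = rank(p) − rank(q): 0, 0, 2, -2, 1, -1; Σd² = 10
ρ = 1 − 6Σd² / [n(n²−1)] = 1 − 6×10 / (6×35) = 1 − 60/210 ≈ 0.714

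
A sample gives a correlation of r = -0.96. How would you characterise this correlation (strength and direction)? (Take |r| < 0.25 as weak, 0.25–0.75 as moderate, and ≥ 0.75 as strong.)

r = -0.96 < 0 so the relationship is negative.
|r| = 0.96, which falls in the strong range.

strong negative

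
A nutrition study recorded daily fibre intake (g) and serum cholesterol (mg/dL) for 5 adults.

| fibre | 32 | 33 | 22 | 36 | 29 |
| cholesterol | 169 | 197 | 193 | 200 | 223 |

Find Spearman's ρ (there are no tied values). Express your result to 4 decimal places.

Rank fibre: 3, 4, 1, 5, 2
Rank cholesterol: 1, 3, 2, 4, 5
d = rank(fibre) − rank(cholesterol): 2, 1, -1, 1, -3; Σd² = 16
ρ = 1 − 6Σd² / [n(n²−1)] = 1 − 6×16 / (5×24) = 1 − 96/120 ≈ 0.2000

0.2000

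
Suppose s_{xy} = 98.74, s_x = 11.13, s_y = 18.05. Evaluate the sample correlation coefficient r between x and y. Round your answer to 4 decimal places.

r = Cov(x,y) / (s_x · s_y) = 98.74 / (11.13 × 18.05)
  = 98.74 / 200.8965 ≈ 0.4915

0.4915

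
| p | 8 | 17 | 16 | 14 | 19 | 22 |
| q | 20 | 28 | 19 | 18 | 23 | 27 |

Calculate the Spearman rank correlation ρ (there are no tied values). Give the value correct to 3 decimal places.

Rank p: 1, 4, 3, 2, 5, 6
Rank q: 3, 6, 2, 1, 4, 5
d = rank(p) − rank(q): -2, -2, 1, 1, 1, 1; Σd² = 12
ρ = 1 − 6Σd² / [n(n²−1)] = 1 − 6×12 / (6×35) = 1 − 72/210 ≈ 0.657

0.657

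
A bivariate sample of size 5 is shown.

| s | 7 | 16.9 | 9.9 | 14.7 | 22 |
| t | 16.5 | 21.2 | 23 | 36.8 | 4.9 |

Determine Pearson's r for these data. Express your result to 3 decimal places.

n = 5, Σs = 70.5, Σt = 102.4, Σs² = 1132.71, Σt² = 2628.94, Σst = 1350.24
nΣst − ΣsΣt = 6751.2 − 7219.2 = -468
nΣs² − (Σs)² = 5663.55 − 4970.25 = 693.3; nΣt² − (Σt)² = 13144.7 − 10485.76 = 2658.94
r = -468 / √(693.3 × 2658.94) = -468 / 1357.7345 ≈ -0.345

-0.345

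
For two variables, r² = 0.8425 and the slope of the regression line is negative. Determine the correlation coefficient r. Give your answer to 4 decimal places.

|r| = √0.8425 = 0.9179
The association is negative, so r = −0.9179.

-0.9179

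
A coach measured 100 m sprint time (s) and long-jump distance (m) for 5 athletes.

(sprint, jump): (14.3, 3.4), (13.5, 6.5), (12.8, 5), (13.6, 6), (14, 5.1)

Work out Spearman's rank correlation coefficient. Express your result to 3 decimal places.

Rank sprint: 5, 2, 1, 3, 4
Rank jump: 1, 5, 2, 4, 3
d = rank(sprint) − rank(jump): 4, -3, -1, -1, 1; Σd² = 28
ρ = 1 − 6Σd² / [n(n²−1)] = 1 − 6×28 / (5×24) = 1 − 168/120 ≈ -0.400

-0.400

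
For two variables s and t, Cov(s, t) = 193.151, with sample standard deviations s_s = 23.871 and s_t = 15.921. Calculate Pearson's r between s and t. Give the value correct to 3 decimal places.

0.508

r = Cov(s,t) / (s_s · s_t) = 193.151 / (23.871 × 15.921)
  = 193.151 / 380.0502 ≈ 0.508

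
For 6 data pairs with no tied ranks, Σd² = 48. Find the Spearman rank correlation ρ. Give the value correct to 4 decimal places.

-0.3714

ρ = 1 − 6Σd² / [n(n²−1)] = 1 − 6×48 / (6×35)
  = 1 − 288/210 = 1 − 1.37143 ≈ -0.3714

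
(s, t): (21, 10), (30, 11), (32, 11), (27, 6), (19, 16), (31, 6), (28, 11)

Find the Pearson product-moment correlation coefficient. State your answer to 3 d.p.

n = 7, Σs = 188, Σt = 71, Σs² = 5200, Σt² = 791, Σst = 1852
nΣst − ΣsΣt = 12964 − 13348 = -384
nΣs² − (Σs)² = 36400 − 35344 = 1056; nΣt² − (Σt)² = 5537 − 5041 = 496
r = -384 / √(1056 × 496) = -384 / 723.7237 ≈ -0.531

-0.531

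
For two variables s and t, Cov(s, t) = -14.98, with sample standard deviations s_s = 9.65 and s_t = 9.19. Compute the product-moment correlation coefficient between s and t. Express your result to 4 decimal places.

-0.1689

r = Cov(s,t) / (s_s · s_t) = -14.98 / (9.65 × 9.19)
  = -14.98 / 88.6835 ≈ -0.1689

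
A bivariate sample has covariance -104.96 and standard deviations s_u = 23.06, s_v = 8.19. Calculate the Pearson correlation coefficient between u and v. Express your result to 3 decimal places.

r = Cov(u,v) / (s_u · s_v) = -104.96 / (23.06 × 8.19)
  = -104.96 / 188.8614 ≈ -0.556

-0.556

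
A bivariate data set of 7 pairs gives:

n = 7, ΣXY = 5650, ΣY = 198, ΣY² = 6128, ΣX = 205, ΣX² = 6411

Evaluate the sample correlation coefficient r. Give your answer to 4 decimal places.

r = (nΣXY − ΣXΣY) / √[(nΣX² − (ΣX)²)(nΣY² − (ΣY)²)]
Numerator: 7×5650 − 205×198 = -1040
Denominator: √[(44877 − 42025)(42896 − 39204)] = √[2852 × 3692] = 3244.9320
r = -1040 / 3244.9320 ≈ -0.3205

-0.3205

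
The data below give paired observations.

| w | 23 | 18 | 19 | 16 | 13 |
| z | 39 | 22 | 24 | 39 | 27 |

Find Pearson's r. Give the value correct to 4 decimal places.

n = 5, Σw = 89, Σz = 151, Σw² = 1639, Σz² = 4831, Σwz = 2724
nΣwz − ΣwΣz = 13620 − 13439 = 181
nΣw² − (Σw)² = 8195 − 7921 = 274; nΣz² − (Σz)² = 24155 − 22801 = 1354
r = 181 / √(274 × 1354) = 181 / 609.0944 ≈ 0.2972

0.2972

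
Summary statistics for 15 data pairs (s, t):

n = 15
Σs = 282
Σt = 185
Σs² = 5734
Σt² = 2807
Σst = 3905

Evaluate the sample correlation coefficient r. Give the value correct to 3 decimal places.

r = (nΣst − ΣsΣt) / √[(nΣs² − (Σs)²)(nΣt² − (Σt)²)]
Numerator: 15×3905 − 282×185 = 6405
Denominator: √[(86010 − 79524)(42105 − 34225)] = √[6486 × 7880] = 7149.1034
r = 6405 / 7149.1034 ≈ 0.896

0.896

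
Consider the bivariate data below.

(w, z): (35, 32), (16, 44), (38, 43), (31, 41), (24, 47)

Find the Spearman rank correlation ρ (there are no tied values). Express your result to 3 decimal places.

-0.600

Rank w: 4, 1, 5, 3, 2
Rank z: 1, 4, 3, 2, 5
d = rank(w) − rank(z): 3, -3, 2, 1, -3; Σd² = 32
ρ = 1 − 6Σd² / [n(n²−1)] = 1 − 6×32 / (5×24) = 1 − 192/120 ≈ -0.600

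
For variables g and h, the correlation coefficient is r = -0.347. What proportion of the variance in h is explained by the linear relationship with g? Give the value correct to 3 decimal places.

r² = (-0.347)² = 0.120

0.120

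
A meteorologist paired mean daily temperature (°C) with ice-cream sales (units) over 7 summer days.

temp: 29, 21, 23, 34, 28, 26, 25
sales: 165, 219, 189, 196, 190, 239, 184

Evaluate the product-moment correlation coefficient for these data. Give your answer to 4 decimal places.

-0.3086

n = 7, Σx = 186, Σy = 1382, Σx² = 5052, Σy² = 276400, Σxy = 36529
nΣxy − ΣxΣy = 255703 − 257052 = -1349
nΣx² − (Σx)² = 35364 − 34596 = 768; nΣy² − (Σy)² = 1934800 − 1909924 = 24876
r = -1349 / √(768 × 24876) = -1349 / 4370.9001 ≈ -0.3086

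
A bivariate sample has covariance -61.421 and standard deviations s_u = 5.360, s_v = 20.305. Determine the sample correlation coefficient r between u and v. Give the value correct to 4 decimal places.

r = Cov(u,v) / (s_u · s_v) = -61.421 / (5.360 × 20.305)
  = -61.421 / 108.8348 ≈ -0.5644

-0.5644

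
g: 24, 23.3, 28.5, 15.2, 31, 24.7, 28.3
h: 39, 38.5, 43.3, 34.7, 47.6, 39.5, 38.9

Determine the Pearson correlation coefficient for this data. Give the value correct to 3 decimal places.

0.860

n = 7, Σg = 175, Σh = 281.5, Σg² = 4534.16, Σh² = 11421.45, Σgh = 7146.66
nΣgh − ΣgΣh = 50026.62 − 49262.5 = 764.12
nΣg² − (Σg)² = 31739.12 − 30625 = 1114.12; nΣh² − (Σh)² = 79950.15 − 79242.25 = 707.9
r = 764.12 / √(1114.12 × 707.9) = 764.12 / 888.0797 ≈ 0.860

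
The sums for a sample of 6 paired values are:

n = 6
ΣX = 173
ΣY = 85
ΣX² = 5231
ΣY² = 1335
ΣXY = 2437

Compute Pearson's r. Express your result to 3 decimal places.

-0.078

r = (nΣXY − ΣXΣY) / √[(nΣX² − (ΣX)²)(nΣY² − (ΣY)²)]
Numerator: 6×2437 − 173×85 = -83
Denominator: √[(31386 − 29929)(8010 − 7225)] = √[1457 × 785] = 1069.4601
r = -83 / 1069.4601 ≈ -0.078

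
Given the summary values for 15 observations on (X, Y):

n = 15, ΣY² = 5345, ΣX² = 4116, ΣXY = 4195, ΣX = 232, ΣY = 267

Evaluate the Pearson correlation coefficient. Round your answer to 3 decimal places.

0.117

r = (nΣXY − ΣXΣY) / √[(nΣX² − (ΣX)²)(nΣY² − (ΣY)²)]
Numerator: 15×4195 − 232×267 = 981
Denominator: √[(61740 − 53824)(80175 − 71289)] = √[7916 × 8886] = 8386.9885
r = 981 / 8386.9885 ≈ 0.117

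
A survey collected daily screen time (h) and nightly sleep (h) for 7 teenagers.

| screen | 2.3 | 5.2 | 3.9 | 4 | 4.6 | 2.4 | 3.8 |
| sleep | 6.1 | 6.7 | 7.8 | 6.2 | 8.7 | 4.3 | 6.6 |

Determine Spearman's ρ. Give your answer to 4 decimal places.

Rank screen: 1, 7, 4, 5, 6, 2, 3
Rank sleep: 2, 5, 6, 3, 7, 1, 4
d = rank(screen) − rank(sleep): -1, 2, -2, 2, -1, 1, -1; Σd² = 16
ρ = 1 − 6Σd² / [n(n²−1)] = 1 − 6×16 / (7×48) = 1 − 96/336 ≈ 0.7143

0.7143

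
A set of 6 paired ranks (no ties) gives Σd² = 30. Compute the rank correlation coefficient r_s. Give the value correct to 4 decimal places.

0.1429

ρ = 1 − 6Σd² / [n(n²−1)] = 1 − 6×30 / (6×35)
  = 1 − 180/210 = 1 − 0.85714 ≈ 0.1429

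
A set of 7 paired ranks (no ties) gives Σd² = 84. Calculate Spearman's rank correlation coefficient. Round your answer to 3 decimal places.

-0.500

ρ = 1 − 6Σd² / [n(n²−1)] = 1 − 6×84 / (7×48)
  = 1 − 504/336 = 1 − 1.5000 ≈ -0.500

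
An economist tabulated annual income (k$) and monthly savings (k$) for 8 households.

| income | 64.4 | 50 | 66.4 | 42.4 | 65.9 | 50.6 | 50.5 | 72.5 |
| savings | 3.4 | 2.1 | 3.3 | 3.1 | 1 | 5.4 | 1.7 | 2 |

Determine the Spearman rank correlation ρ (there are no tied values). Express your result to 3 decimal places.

Rank income: 5, 2, 7, 1, 6, 4, 3, 8
Rank savings: 7, 4, 6, 5, 1, 8, 2, 3
d = rank(income) − rank(savings): -2, -2, 1, -4, 5, -4, 1, 5; Σd² = 92
ρ = 1 − 6Σd² / [n(n²−1)] = 1 − 6×92 / (8×63) = 1 − 552/504 ≈ -0.095

-0.095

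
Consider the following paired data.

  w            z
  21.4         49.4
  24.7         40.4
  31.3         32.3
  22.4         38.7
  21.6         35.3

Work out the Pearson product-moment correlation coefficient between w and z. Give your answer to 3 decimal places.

n = 5, Σw = 121.4, Σz = 196.1, Σw² = 3016.06, Σz² = 7859.59, Σwz = 4695.39
nΣwz − ΣwΣz = 23476.95 − 23806.54 = -329.59
nΣw² − (Σw)² = 15080.3 − 14737.96 = 342.34; nΣz² − (Σz)² = 39297.95 − 38455.21 = 842.74
r = -329.59 / √(342.34 × 842.74) = -329.59 / 537.1253 ≈ -0.614

-0.614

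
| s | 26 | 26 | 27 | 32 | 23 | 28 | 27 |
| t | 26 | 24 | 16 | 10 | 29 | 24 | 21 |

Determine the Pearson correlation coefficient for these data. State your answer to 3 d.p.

n = 7, Σs = 189, Σt = 150, Σs² = 5147, Σt² = 3466, Σst = 3958
nΣst − ΣsΣt = 27706 − 28350 = -644
nΣs² − (Σs)² = 36029 − 35721 = 308; nΣt² − (Σt)² = 24262 − 22500 = 1762
r = -644 / √(308 × 1762) = -644 / 736.6790 ≈ -0.874

-0.874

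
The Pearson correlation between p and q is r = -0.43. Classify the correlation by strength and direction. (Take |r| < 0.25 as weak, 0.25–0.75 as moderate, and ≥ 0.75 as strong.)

r = -0.43 < 0 so the relationship is negative.
|r| = 0.43, which falls in the moderate range.

moderate negative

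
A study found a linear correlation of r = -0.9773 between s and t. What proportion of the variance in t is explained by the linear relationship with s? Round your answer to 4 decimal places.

0.9551

r² = (-0.9773)² = 0.9551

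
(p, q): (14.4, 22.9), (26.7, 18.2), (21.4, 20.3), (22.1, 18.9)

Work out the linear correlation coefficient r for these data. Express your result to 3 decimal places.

-0.966

n = 4, Σp = 84.6, Σq = 80.3, Σp² = 1866.62, Σq² = 1624.95, Σpq = 1667.81
nΣpq − ΣpΣq = 6671.24 − 6793.38 = -122.14
nΣp² − (Σp)² = 7466.48 − 7157.16 = 309.32; nΣq² − (Σq)² = 6499.8 − 6448.09 = 51.71
r = -122.14 / √(309.32 × 51.71) = -122.14 / 126.4711 ≈ -0.966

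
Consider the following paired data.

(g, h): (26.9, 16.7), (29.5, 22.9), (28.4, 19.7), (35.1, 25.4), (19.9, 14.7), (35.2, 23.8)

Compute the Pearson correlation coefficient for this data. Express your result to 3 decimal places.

0.933

n = 6, Σg = 175, Σh = 123.2, Σg² = 5267.48, Σh² = 2619.08, Σgh = 3706.09
nΣgh − ΣgΣh = 22236.54 − 21560 = 676.54
nΣg² − (Σg)² = 31604.88 − 30625 = 979.88; nΣh² − (Σh)² = 15714.48 − 15178.24 = 536.24
r = 676.54 / √(979.88 × 536.24) = 676.54 / 724.8799 ≈ 0.933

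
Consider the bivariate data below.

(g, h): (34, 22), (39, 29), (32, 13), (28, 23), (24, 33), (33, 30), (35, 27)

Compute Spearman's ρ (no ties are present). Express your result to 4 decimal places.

-0.1071

Rank g: 5, 7, 3, 2, 1, 4, 6
Rank h: 2, 5, 1, 3, 7, 6, 4
d = rank(g) − rank(h): 3, 2, 2, -1, -6, -2, 2; Σd² = 62
ρ = 1 − 6Σd² / [n(n²−1)] = 1 − 6×62 / (7×48) = 1 − 372/336 ≈ -0.1071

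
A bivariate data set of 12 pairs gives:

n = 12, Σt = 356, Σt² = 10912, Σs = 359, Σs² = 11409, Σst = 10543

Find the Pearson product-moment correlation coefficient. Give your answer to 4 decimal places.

-0.2216

r = (nΣst − ΣsΣt) / √[(nΣs² − (Σs)²)(nΣt² − (Σt)²)]
Numerator: 12×10543 − 359×356 = -1288
Denominator: √[(136908 − 128881)(130944 − 126736)] = √[8027 × 4208] = 5811.8513
r = -1288 / 5811.8513 ≈ -0.2216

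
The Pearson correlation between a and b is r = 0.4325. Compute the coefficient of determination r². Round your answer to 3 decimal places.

r² = (0.4325)² = 0.187

0.187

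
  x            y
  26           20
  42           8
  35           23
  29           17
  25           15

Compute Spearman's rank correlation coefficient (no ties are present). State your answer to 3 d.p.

-0.100

Rank x: 2, 5, 4, 3, 1
Rank y: 4, 1, 5, 3, 2
d = rank(x) − rank(y): -2, 4, -1, 0, -1; Σd² = 22
ρ = 1 − 6Σd² / [n(n²−1)] = 1 − 6×22 / (5×24) = 1 − 132/120 ≈ -0.100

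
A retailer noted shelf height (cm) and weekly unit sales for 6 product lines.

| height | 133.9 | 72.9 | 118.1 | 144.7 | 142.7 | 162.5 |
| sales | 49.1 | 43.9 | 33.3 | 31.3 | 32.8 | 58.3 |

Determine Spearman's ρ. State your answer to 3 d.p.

Rank height: 3, 1, 2, 5, 4, 6
Rank sales: 5, 4, 3, 1, 2, 6
d = rank(height) − rank(sales): -2, -3, -1, 4, 2, 0; Σd² = 34
ρ = 1 − 6Σd² / [n(n²−1)] = 1 − 6×34 / (6×35) = 1 − 204/210 ≈ 0.029

0.029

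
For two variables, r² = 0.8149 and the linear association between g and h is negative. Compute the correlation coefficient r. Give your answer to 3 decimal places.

-0.903

|r| = √0.8149 = 0.903
The association is negative, so r = −0.903.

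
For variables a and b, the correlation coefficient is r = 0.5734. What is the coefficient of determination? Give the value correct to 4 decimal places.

0.3288

r² = (0.5734)² = 0.3288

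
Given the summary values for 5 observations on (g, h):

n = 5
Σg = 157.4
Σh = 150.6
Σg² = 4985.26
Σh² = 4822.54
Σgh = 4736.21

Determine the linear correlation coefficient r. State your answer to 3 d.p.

-0.050

r = (nΣgh − ΣgΣh) / √[(nΣg² − (Σg)²)(nΣh² − (Σh)²)]
Numerator: 5×4736.21 − 157.4×150.6 = -23.39
Denominator: √[(24926.3 − 24774.76)(24112.7 − 22680.36)] = √[151.54 × 1432.34] = 465.8936
r = -23.39 / 465.8936 ≈ -0.050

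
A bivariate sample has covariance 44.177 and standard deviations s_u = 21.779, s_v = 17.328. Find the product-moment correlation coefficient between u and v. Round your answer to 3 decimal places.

0.117

r = Cov(u,v) / (s_u · s_v) = 44.177 / (21.779 × 17.328)
  = 44.177 / 377.3865 ≈ 0.117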